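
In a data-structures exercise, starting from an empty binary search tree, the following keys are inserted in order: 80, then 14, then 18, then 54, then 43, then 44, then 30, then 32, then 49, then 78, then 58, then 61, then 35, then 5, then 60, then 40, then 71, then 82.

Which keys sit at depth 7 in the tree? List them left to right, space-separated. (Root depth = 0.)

80: root
14: left child of 80 (depth 1)
18: right child of 14 (depth 2)
54: right child of 18 (depth 3)
43: left child of 54 (depth 4)
44: right child of 43 (depth 5)
30: left child of 43 (depth 5)
32: right child of 30 (depth 6)
49: right child of 44 (depth 6)
78: right child of 54 (depth 4)
58: left child of 78 (depth 5)
61: right child of 58 (depth 6)
35: right child of 32 (depth 7)
5: left child of 14 (depth 2)
60: left child of 61 (depth 7)
40: right child of 35 (depth 8)
71: right child of 61 (depth 7)
82: right child of 80 (depth 1)

35 60 71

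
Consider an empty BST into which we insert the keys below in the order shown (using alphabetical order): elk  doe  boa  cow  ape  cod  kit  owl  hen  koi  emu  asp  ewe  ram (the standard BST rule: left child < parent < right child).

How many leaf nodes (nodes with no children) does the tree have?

Insert elk: tree is empty, so elk becomes the root.
Insert doe: doe < elk → go left. Place as left child of elk.
Insert boa: boa < elk → go left; boa < doe → go left. Place as left child of doe.
Insert cow: cow < elk → go left; cow < doe → go left; cow > boa → go right. Place as right child of boa.
Insert ape: ape < elk → go left; ape < doe → go left; ape < boa → go left. Place as left child of boa.
Insert cod: cod < elk → go left; cod < doe → go left; cod > boa → go right; cod < cow → go left. Place as left child of cow.
Insert kit: kit > elk → go right. Place as right child of elk.
Insert owl: owl > elk → go right; owl > kit → go right. Place as right child of kit.
Insert hen: hen > elk → go right; hen < kit → go left. Place as left child of kit.
Insert koi: koi > elk → go right; koi > kit → go right; koi < owl → go left. Place as left child of owl.
Insert emu: emu > elk → go right; emu < kit → go left; emu < hen → go left. Place as left child of hen.
Insert asp: asp < elk → go left; asp < doe → go left; asp < boa → go left; asp > ape → go right. Place as right child of ape.
Insert ewe: ewe > elk → go right; ewe < kit → go left; ewe < hen → go left; ewe > emu → go right. Place as right child of emu.
Insert ram: ram > elk → go right; ram > kit → go right; ram > owl → go right. Place as right child of owl.

Leaves: asp, cod, ewe, koi, ram — 5 in total.

5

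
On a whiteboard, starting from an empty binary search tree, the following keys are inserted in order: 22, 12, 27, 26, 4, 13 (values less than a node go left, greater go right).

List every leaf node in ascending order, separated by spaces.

Insert 22: tree is empty, so 22 becomes the root.
Insert 12: 12 < 22 → go left. Place as left child of 22.
Insert 27: 27 > 22 → go right. Place as right child of 22.
Insert 26: 26 > 22 → go right; 26 < 27 → go left. Place as left child of 27.
Insert 4: 4 < 22 → go left; 4 < 12 → go left. Place as left child of 12.
Insert 13: 13 < 22 → go left; 13 > 12 → go right. Place as right child of 12.

4 13 26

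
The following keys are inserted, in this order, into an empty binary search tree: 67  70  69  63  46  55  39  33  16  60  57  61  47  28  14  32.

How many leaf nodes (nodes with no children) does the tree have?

Insert 67: tree is empty, so 67 becomes the root.
Insert 70: 70 > 67 → go right. Place as right child of 67.
Insert 69: 69 > 67 → go right; 69 < 70 → go left. Place as left child of 70.
Insert 63: 63 < 67 → go left. Place as left child of 67.
Insert 46: 46 < 67 → go left; 46 < 63 → go left. Place as left child of 63.
Insert 55: 55 < 67 → go left; 55 < 63 → go left; 55 > 46 → go right. Place as right child of 46.
Insert 39: 39 < 67 → go left; 39 < 63 → go left; 39 < 46 → go left. Place as left child of 46.
Insert 33: 33 < 67 → go left; 33 < 63 → go left; 33 < 46 → go left; 33 < 39 → go left. Place as left child of 39.
Insert 16: 16 < 67 → go left; 16 < 63 → go left; 16 < 46 → go left; 16 < 39 → go left; 16 < 33 → go left. Place as left child of 33.
Insert 60: 60 < 67 → go left; 60 < 63 → go left; 60 > 46 → go right; 60 > 55 → go right. Place as right child of 55.
Insert 57: 57 < 67 → go left; 57 < 63 → go left; 57 > 46 → go right; 57 > 55 → go right; 57 < 60 → go left. Place as left child of 60.
Insert 61: 61 < 67 → go left; 61 < 63 → go left; 61 > 46 → go right; 61 > 55 → go right; 61 > 60 → go right. Place as right child of 60.
Insert 47: 47 < 67 → go left; 47 < 63 → go left; 47 > 46 → go right; 47 < 55 → go left. Place as left child of 55.
Insert 28: 28 < 67 → go left; 28 < 63 → go left; 28 < 46 → go left; 28 < 39 → go left; 28 < 33 → go left; 28 > 16 → go right. Place as right child of 16.
Insert 14: 14 < 67 → go left; 14 < 63 → go left; 14 < 46 → go left; 14 < 39 → go left; 14 < 33 → go left; 14 < 16 → go left. Place as left child of 16.
Insert 32: 32 < 67 → go left; 32 < 63 → go left; 32 < 46 → go left; 32 < 39 → go left; 32 < 33 → go left; 32 > 16 → go right; 32 > 28 → go right. Place as right child of 28.

Leaves: 14, 32, 47, 57, 61, 69 — 6 in total.

6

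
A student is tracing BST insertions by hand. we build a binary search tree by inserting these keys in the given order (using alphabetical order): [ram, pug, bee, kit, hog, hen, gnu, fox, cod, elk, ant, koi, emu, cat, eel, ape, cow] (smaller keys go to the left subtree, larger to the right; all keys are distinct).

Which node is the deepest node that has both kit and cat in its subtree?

Resulting structure (node: left, right):
  ram: L=pug, R=–
  pug: L=bee, R=–
  bee: L=ant, R=kit
  kit: L=hog, R=koi
  hog: L=hen, R=–
  hen: L=gnu, R=–
  gnu: L=fox, R=–
  fox: L=cod, R=–
  cod: L=cat, R=elk
  elk: L=eel, R=emu
  ant: L=–, R=ape
  koi: L=–, R=–
  emu: L=–, R=–
  cat: L=–, R=–
  eel: L=cow, R=–
  ape: L=–, R=–
  cow: L=–, R=–

Path to kit: ram → pug → bee → kit
Path to cat: ram → pug → bee → kit → hog → hen → gnu → fox → cod → cat
kit lies on both paths and is an ancestor of the other node.

kit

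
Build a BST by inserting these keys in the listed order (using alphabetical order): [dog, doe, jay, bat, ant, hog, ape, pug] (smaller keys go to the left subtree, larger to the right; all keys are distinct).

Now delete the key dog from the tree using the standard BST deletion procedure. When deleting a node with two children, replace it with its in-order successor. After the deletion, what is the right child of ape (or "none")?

dog: root
doe: left child of dog (depth 1)
jay: right child of dog (depth 1)
bat: left child of doe (depth 2)
ant: left child of bat (depth 3)
hog: left child of jay (depth 2)
ape: right child of ant (depth 4)
pug: right child of jay (depth 2)

Delete dog (two children — replace with in-order successor).
After deletion, ape's right child: none.

none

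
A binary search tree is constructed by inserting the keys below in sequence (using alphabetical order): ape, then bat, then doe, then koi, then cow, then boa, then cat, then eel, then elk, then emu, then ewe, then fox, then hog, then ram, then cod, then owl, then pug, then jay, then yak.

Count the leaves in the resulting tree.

Insert ape: tree is empty, so ape becomes the root.
Insert bat: bat > ape → go right. Place as right child of ape.
Insert doe: doe > ape → go right; doe > bat → go right. Place as right child of bat.
Insert koi: koi > ape → go right; koi > bat → go right; koi > doe → go right. Place as right child of doe.
Insert cow: cow > ape → go right; cow > bat → go right; cow < doe → go left. Place as left child of doe.
Insert boa: boa > ape → go right; boa > bat → go right; boa < doe → go left; boa < cow → go left. Place as left child of cow.
Insert cat: cat > ape → go right; cat > bat → go right; cat < doe → go left; cat < cow → go left; cat > boa → go right. Place as right child of boa.
Insert eel: eel > ape → go right; eel > bat → go right; eel > doe → go right; eel < koi → go left. Place as left child of koi.
Insert elk: elk > ape → go right; elk > bat → go right; elk > doe → go right; elk < koi → go left; elk > eel → go right. Place as right child of eel.
Insert emu: emu > ape → go right; emu > bat → go right; emu > doe → go right; emu < koi → go left; emu > eel → go right; emu > elk → go right. Place as right child of elk.
Insert ewe: ewe > ape → go right; ewe > bat → go right; ewe > doe → go right; ewe < koi → go left; ewe > eel → go right; ewe > elk → go right; ewe > emu → go right. Place as right child of emu.
Insert fox: fox > ape → go right; fox > bat → go right; fox > doe → go right; fox < koi → go left; fox > eel → go right; fox > elk → go right; fox > emu → go right; fox > ewe → go right. Place as right child of ewe.
Insert hog: hog > ape → go right; hog > bat → go right; hog > doe → go right; hog < koi → go left; hog > eel → go right; hog > elk → go right; hog > emu → go right; hog > ewe → go right; hog > fox → go right. Place as right child of fox.
Insert ram: ram > ape → go right; ram > bat → go right; ram > doe → go right; ram > koi → go right. Place as right child of koi.
Insert cod: cod > ape → go right; cod > bat → go right; cod < doe → go left; cod < cow → go left; cod > boa → go right; cod > cat → go right. Place as right child of cat.
Insert owl: owl > ape → go right; owl > bat → go right; owl > doe → go right; owl > koi → go right; owl < ram → go left. Place as left child of ram.
Insert pug: pug > ape → go right; pug > bat → go right; pug > doe → go right; pug > koi → go right; pug < ram → go left; pug > owl → go right. Place as right child of owl.
Insert jay: jay > ape → go right; jay > bat → go right; jay > doe → go right; jay < koi → go left; jay > eel → go right; jay > elk → go right; jay > emu → go right; jay > ewe → go right; jay > fox → go right; jay > hog → go right. Place as right child of hog.
Insert yak: yak > ape → go right; yak > bat → go right; yak > doe → go right; yak > koi → go right; yak > ram → go right. Place as right child of ram.

Leaves: cod, jay, pug, yak — 4 in total.

4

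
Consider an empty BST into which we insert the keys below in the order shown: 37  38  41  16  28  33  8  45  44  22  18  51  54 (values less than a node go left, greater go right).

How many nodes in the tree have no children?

37: root
38: right child of 37 (depth 1)
41: right child of 38 (depth 2)
16: left child of 37 (depth 1)
28: right child of 16 (depth 2)
33: right child of 28 (depth 3)
8: left child of 16 (depth 2)
45: right child of 41 (depth 3)
44: left child of 45 (depth 4)
22: left child of 28 (depth 3)
18: left child of 22 (depth 4)
51: right child of 45 (depth 4)
54: right child of 51 (depth 5)

Leaves: 8, 18, 33, 44, 54 — 5 in total.

5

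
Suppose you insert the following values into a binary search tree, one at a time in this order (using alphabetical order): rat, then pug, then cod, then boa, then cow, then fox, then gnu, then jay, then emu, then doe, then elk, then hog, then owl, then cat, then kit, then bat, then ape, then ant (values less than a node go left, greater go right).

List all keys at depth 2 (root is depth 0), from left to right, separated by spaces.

Resulting structure (node: left, right):
  rat: L=pug, R=–
  pug: L=cod, R=–
  cod: L=boa, R=cow
  boa: L=bat, R=cat
  cow: L=–, R=fox
  fox: L=emu, R=gnu
  gnu: L=–, R=jay
  jay: L=hog, R=owl
  emu: L=doe, R=–
  doe: L=–, R=elk
  elk: L=–, R=–
  hog: L=–, R=–
  owl: L=kit, R=–
  cat: L=–, R=–
  kit: L=–, R=–
  bat: L=ape, R=–
  ape: L=ant, R=–
  ant: L=–, R=–

cod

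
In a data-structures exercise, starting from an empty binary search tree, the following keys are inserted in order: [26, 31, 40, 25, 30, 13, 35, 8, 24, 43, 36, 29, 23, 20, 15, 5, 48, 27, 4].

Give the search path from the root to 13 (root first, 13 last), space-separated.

26 25 13

26: root
31: right child of 26 (depth 1)
40: right child of 31 (depth 2)
25: left child of 26 (depth 1)
30: left child of 31 (depth 2)
13: left child of 25 (depth 2)
35: left child of 40 (depth 3)
8: left child of 13 (depth 3)
24: right child of 13 (depth 3)
43: right child of 40 (depth 3)
36: right child of 35 (depth 4)
29: left child of 30 (depth 3)
23: left child of 24 (depth 4)
20: left child of 23 (depth 5)
15: left child of 20 (depth 6)
5: left child of 8 (depth 4)
48: right child of 43 (depth 4)
27: left child of 29 (depth 4)
4: left child of 5 (depth 5)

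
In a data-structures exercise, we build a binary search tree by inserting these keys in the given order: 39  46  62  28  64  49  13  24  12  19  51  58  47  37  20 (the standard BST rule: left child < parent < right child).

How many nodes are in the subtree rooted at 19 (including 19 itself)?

2

Insert 39: tree is empty, so 39 becomes the root.
Insert 46: 46 > 39 → go right. Place as right child of 39.
Insert 62: 62 > 39 → go right; 62 > 46 → go right. Place as right child of 46.
Insert 28: 28 < 39 → go left. Place as left child of 39.
Insert 64: 64 > 39 → go right; 64 > 46 → go right; 64 > 62 → go right. Place as right child of 62.
Insert 49: 49 > 39 → go right; 49 > 46 → go right; 49 < 62 → go left. Place as left child of 62.
Insert 13: 13 < 39 → go left; 13 < 28 → go left. Place as left child of 28.
Insert 24: 24 < 39 → go left; 24 < 28 → go left; 24 > 13 → go right. Place as right child of 13.
Insert 12: 12 < 39 → go left; 12 < 28 → go left; 12 < 13 → go left. Place as left child of 13.
Insert 19: 19 < 39 → go left; 19 < 28 → go left; 19 > 13 → go right; 19 < 24 → go left. Place as left child of 24.
Insert 51: 51 > 39 → go right; 51 > 46 → go right; 51 < 62 → go left; 51 > 49 → go right. Place as right child of 49.
Insert 58: 58 > 39 → go right; 58 > 46 → go right; 58 < 62 → go left; 58 > 49 → go right; 58 > 51 → go right. Place as right child of 51.
Insert 47: 47 > 39 → go right; 47 > 46 → go right; 47 < 62 → go left; 47 < 49 → go left. Place as left child of 49.
Insert 37: 37 < 39 → go left; 37 > 28 → go right. Place as right child of 28.
Insert 20: 20 < 39 → go left; 20 < 28 → go left; 20 > 13 → go right; 20 < 24 → go left; 20 > 19 → go right. Place as right child of 19.

Subtree rooted at 19 contains: 19, 20 — 2 nodes.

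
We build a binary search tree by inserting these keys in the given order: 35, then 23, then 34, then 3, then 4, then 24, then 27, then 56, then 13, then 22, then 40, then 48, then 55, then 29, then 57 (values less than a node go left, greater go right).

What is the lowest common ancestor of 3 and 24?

Insert 35: tree is empty, so 35 becomes the root.
Insert 23: 23 < 35 → go left. Place as left child of 35.
Insert 34: 34 < 35 → go left; 34 > 23 → go right. Place as right child of 23.
Insert 3: 3 < 35 → go left; 3 < 23 → go left. Place as left child of 23.
Insert 4: 4 < 35 → go left; 4 < 23 → go left; 4 > 3 → go right. Place as right child of 3.
Insert 24: 24 < 35 → go left; 24 > 23 → go right; 24 < 34 → go left. Place as left child of 34.
Insert 27: 27 < 35 → go left; 27 > 23 → go right; 27 < 34 → go left; 27 > 24 → go right. Place as right child of 24.
Insert 56: 56 > 35 → go right. Place as right child of 35.
Insert 13: 13 < 35 → go left; 13 < 23 → go left; 13 > 3 → go right; 13 > 4 → go right. Place as right child of 4.
Insert 22: 22 < 35 → go left; 22 < 23 → go left; 22 > 3 → go right; 22 > 4 → go right; 22 > 13 → go right. Place as right child of 13.
Insert 40: 40 > 35 → go right; 40 < 56 → go left. Place as left child of 56.
Insert 48: 48 > 35 → go right; 48 < 56 → go left; 48 > 40 → go right. Place as right child of 40.
Insert 55: 55 > 35 → go right; 55 < 56 → go left; 55 > 40 → go right; 55 > 48 → go right. Place as right child of 48.
Insert 29: 29 < 35 → go left; 29 > 23 → go right; 29 < 34 → go left; 29 > 24 → go right; 29 > 27 → go right. Place as right child of 27.
Insert 57: 57 > 35 → go right; 57 > 56 → go right. Place as right child of 56.

Path to 3: 35 → 23 → 3
Path to 24: 35 → 23 → 34 → 24
The paths share a prefix ending at 23, then split left and right.

23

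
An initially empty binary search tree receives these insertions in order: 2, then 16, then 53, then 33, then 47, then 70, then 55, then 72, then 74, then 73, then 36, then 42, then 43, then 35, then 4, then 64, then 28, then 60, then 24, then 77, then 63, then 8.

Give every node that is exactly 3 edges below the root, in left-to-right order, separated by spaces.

Insert 2: tree is empty, so 2 becomes the root.
Insert 16: 16 > 2 → go right. Place as right child of 2.
Insert 53: 53 > 2 → go right; 53 > 16 → go right. Place as right child of 16.
Insert 33: 33 > 2 → go right; 33 > 16 → go right; 33 < 53 → go left. Place as left child of 53.
Insert 47: 47 > 2 → go right; 47 > 16 → go right; 47 < 53 → go left; 47 > 33 → go right. Place as right child of 33.
Insert 70: 70 > 2 → go right; 70 > 16 → go right; 70 > 53 → go right. Place as right child of 53.
Insert 55: 55 > 2 → go right; 55 > 16 → go right; 55 > 53 → go right; 55 < 70 → go left. Place as left child of 70.
Insert 72: 72 > 2 → go right; 72 > 16 → go right; 72 > 53 → go right; 72 > 70 → go right. Place as right child of 70.
Insert 74: 74 > 2 → go right; 74 > 16 → go right; 74 > 53 → go right; 74 > 70 → go right; 74 > 72 → go right. Place as right child of 72.
Insert 73: 73 > 2 → go right; 73 > 16 → go right; 73 > 53 → go right; 73 > 70 → go right; 73 > 72 → go right; 73 < 74 → go left. Place as left child of 74.
Insert 36: 36 > 2 → go right; 36 > 16 → go right; 36 < 53 → go left; 36 > 33 → go right; 36 < 47 → go left. Place as left child of 47.
Insert 42: 42 > 2 → go right; 42 > 16 → go right; 42 < 53 → go left; 42 > 33 → go right; 42 < 47 → go left; 42 > 36 → go right. Place as right child of 36.
Insert 43: 43 > 2 → go right; 43 > 16 → go right; 43 < 53 → go left; 43 > 33 → go right; 43 < 47 → go left; 43 > 36 → go right; 43 > 42 → go right. Place as right child of 42.
Insert 35: 35 > 2 → go right; 35 > 16 → go right; 35 < 53 → go left; 35 > 33 → go right; 35 < 47 → go left; 35 < 36 → go left. Place as left child of 36.
Insert 4: 4 > 2 → go right; 4 < 16 → go left. Place as left child of 16.
Insert 64: 64 > 2 → go right; 64 > 16 → go right; 64 > 53 → go right; 64 < 70 → go left; 64 > 55 → go right. Place as right child of 55.
Insert 28: 28 > 2 → go right; 28 > 16 → go right; 28 < 53 → go left; 28 < 33 → go left. Place as left child of 33.
Insert 60: 60 > 2 → go right; 60 > 16 → go right; 60 > 53 → go right; 60 < 70 → go left; 60 > 55 → go right; 60 < 64 → go left. Place as left child of 64.
Insert 24: 24 > 2 → go right; 24 > 16 → go right; 24 < 53 → go left; 24 < 33 → go left; 24 < 28 → go left. Place as left child of 28.
Insert 77: 77 > 2 → go right; 77 > 16 → go right; 77 > 53 → go right; 77 > 70 → go right; 77 > 72 → go right; 77 > 74 → go right. Place as right child of 74.
Insert 63: 63 > 2 → go right; 63 > 16 → go right; 63 > 53 → go right; 63 < 70 → go left; 63 > 55 → go right; 63 < 64 → go left; 63 > 60 → go right. Place as right child of 60.
Insert 8: 8 > 2 → go right; 8 < 16 → go left; 8 > 4 → go right. Place as right child of 4.

8 33 70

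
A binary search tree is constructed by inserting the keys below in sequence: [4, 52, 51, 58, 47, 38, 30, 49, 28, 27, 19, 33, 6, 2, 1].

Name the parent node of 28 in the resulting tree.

Insert 4: tree is empty, so 4 becomes the root.
Insert 52: 52 > 4 → go right. Place as right child of 4.
Insert 51: 51 > 4 → go right; 51 < 52 → go left. Place as left child of 52.
Insert 58: 58 > 4 → go right; 58 > 52 → go right. Place as right child of 52.
Insert 47: 47 > 4 → go right; 47 < 52 → go left; 47 < 51 → go left. Place as left child of 51.
Insert 38: 38 > 4 → go right; 38 < 52 → go left; 38 < 51 → go left; 38 < 47 → go left. Place as left child of 47.
Insert 30: 30 > 4 → go right; 30 < 52 → go left; 30 < 51 → go left; 30 < 47 → go left; 30 < 38 → go left. Place as left child of 38.
Insert 49: 49 > 4 → go right; 49 < 52 → go left; 49 < 51 → go left; 49 > 47 → go right. Place as right child of 47.
Insert 28: 28 > 4 → go right; 28 < 52 → go left; 28 < 51 → go left; 28 < 47 → go left; 28 < 38 → go left; 28 < 30 → go left. Place as left child of 30.
Insert 27: 27 > 4 → go right; 27 < 52 → go left; 27 < 51 → go left; 27 < 47 → go left; 27 < 38 → go left; 27 < 30 → go left; 27 < 28 → go left. Place as left child of 28.
Insert 19: 19 > 4 → go right; 19 < 52 → go left; 19 < 51 → go left; 19 < 47 → go left; 19 < 38 → go left; 19 < 30 → go left; 19 < 28 → go left; 19 < 27 → go left. Place as left child of 27.
Insert 33: 33 > 4 → go right; 33 < 52 → go left; 33 < 51 → go left; 33 < 47 → go left; 33 < 38 → go left; 33 > 30 → go right. Place as right child of 30.
Insert 6: 6 > 4 → go right; 6 < 52 → go left; 6 < 51 → go left; 6 < 47 → go left; 6 < 38 → go left; 6 < 30 → go left; 6 < 28 → go left; 6 < 27 → go left; 6 < 19 → go left. Place as left child of 19.
Insert 2: 2 < 4 → go left. Place as left child of 4.
Insert 1: 1 < 4 → go left; 1 < 2 → go left. Place as left child of 2.

30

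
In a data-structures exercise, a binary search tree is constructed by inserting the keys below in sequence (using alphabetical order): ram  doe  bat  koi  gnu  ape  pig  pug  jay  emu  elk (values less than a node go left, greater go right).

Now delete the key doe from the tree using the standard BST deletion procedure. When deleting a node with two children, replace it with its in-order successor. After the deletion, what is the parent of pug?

ram: root
doe: left child of ram (depth 1)
bat: left child of doe (depth 2)
koi: right child of doe (depth 2)
gnu: left child of koi (depth 3)
ape: left child of bat (depth 3)
pig: right child of koi (depth 3)
pug: right child of pig (depth 4)
jay: right child of gnu (depth 4)
emu: left child of gnu (depth 4)
elk: left child of emu (depth 5)

Delete doe (two children — replace with in-order successor).
After deletion, pug's parent is pig.

pig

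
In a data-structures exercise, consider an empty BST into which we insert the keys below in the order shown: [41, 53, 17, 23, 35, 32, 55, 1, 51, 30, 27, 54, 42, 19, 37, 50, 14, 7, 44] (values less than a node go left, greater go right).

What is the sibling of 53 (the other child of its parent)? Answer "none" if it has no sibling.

17

41: root
53: right child of 41 (depth 1)
17: left child of 41 (depth 1)
23: right child of 17 (depth 2)
35: right child of 23 (depth 3)
32: left child of 35 (depth 4)
55: right child of 53 (depth 2)
1: left child of 17 (depth 2)
51: left child of 53 (depth 2)
30: left child of 32 (depth 5)
27: left child of 30 (depth 6)
54: left child of 55 (depth 3)
42: left child of 51 (depth 3)
19: left child of 23 (depth 3)
37: right child of 35 (depth 4)
50: right child of 42 (depth 4)
14: right child of 1 (depth 3)
7: left child of 14 (depth 4)
44: left child of 50 (depth 5)

53's parent is 41; the other child of 41 is 17.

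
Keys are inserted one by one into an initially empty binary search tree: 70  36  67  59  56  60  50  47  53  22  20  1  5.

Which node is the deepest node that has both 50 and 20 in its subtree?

Resulting structure (node: left, right):
  70: L=36, R=–
  36: L=22, R=67
  67: L=59, R=–
  59: L=56, R=60
  56: L=50, R=–
  60: L=–, R=–
  50: L=47, R=53
  47: L=–, R=–
  53: L=–, R=–
  22: L=20, R=–
  20: L=1, R=–
  1: L=–, R=5
  5: L=–, R=–

Path to 50: 70 → 36 → 67 → 59 → 56 → 50
Path to 20: 70 → 36 → 22 → 20
The paths share a prefix ending at 36, then split left and right.

36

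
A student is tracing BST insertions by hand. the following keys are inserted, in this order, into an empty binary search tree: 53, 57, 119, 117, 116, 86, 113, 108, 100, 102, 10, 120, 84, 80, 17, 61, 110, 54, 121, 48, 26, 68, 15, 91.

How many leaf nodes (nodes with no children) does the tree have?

53: root
57: right child of 53 (depth 1)
119: right child of 57 (depth 2)
117: left child of 119 (depth 3)
116: left child of 117 (depth 4)
86: left child of 116 (depth 5)
113: right child of 86 (depth 6)
108: left child of 113 (depth 7)
100: left child of 108 (depth 8)
102: right child of 100 (depth 9)
10: left child of 53 (depth 1)
120: right child of 119 (depth 3)
84: left child of 86 (depth 6)
80: left child of 84 (depth 7)
17: right child of 10 (depth 2)
61: left child of 80 (depth 8)
110: right child of 108 (depth 8)
54: left child of 57 (depth 2)
121: right child of 120 (depth 4)
48: right child of 17 (depth 3)
26: left child of 48 (depth 4)
68: right child of 61 (depth 9)
15: left child of 17 (depth 3)
91: left child of 100 (depth 9)

Leaves: 15, 26, 54, 68, 91, 102, 110, 121 — 8 in total.

8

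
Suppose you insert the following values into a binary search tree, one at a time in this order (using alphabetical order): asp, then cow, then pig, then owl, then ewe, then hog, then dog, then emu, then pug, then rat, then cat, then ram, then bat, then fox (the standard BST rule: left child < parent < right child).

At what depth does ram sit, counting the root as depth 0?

5

Insert asp: tree is empty, so asp becomes the root.
Insert cow: cow > asp → go right. Place as right child of asp.
Insert pig: pig > asp → go right; pig > cow → go right. Place as right child of cow.
Insert owl: owl > asp → go right; owl > cow → go right; owl < pig → go left. Place as left child of pig.
Insert ewe: ewe > asp → go right; ewe > cow → go right; ewe < pig → go left; ewe < owl → go left. Place as left child of owl.
Insert hog: hog > asp → go right; hog > cow → go right; hog < pig → go left; hog < owl → go left; hog > ewe → go right. Place as right child of ewe.
Insert dog: dog > asp → go right; dog > cow → go right; dog < pig → go left; dog < owl → go left; dog < ewe → go left. Place as left child of ewe.
Insert emu: emu > asp → go right; emu > cow → go right; emu < pig → go left; emu < owl → go left; emu < ewe → go left; emu > dog → go right. Place as right child of dog.
Insert pug: pug > asp → go right; pug > cow → go right; pug > pig → go right. Place as right child of pig.
Insert rat: rat > asp → go right; rat > cow → go right; rat > pig → go right; rat > pug → go right. Place as right child of pug.
Insert cat: cat > asp → go right; cat < cow → go left. Place as left child of cow.
Insert ram: ram > asp → go right; ram > cow → go right; ram > pig → go right; ram > pug → go right; ram < rat → go left. Place as left child of rat.
Insert bat: bat > asp → go right; bat < cow → go left; bat < cat → go left. Place as left child of cat.
Insert fox: fox > asp → go right; fox > cow → go right; fox < pig → go left; fox < owl → go left; fox > ewe → go right; fox < hog → go left. Place as left child of hog.

Path to ram: asp → cow → pig → pug → rat → ram, which is 5 edges.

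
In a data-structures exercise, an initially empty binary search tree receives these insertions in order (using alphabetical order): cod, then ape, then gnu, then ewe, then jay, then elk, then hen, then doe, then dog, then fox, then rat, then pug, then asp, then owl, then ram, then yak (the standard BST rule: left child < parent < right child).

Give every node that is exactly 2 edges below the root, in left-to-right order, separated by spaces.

asp ewe jay

Resulting structure (node: left, right):
  cod: L=ape, R=gnu
  ape: L=–, R=asp
  gnu: L=ewe, R=jay
  ewe: L=elk, R=fox
  jay: L=hen, R=rat
  elk: L=doe, R=–
  hen: L=–, R=–
  doe: L=–, R=dog
  dog: L=–, R=–
  fox: L=–, R=–
  rat: L=pug, R=yak
  pug: L=owl, R=ram
  asp: L=–, R=–
  owl: L=–, R=–
  ram: L=–, R=–
  yak: L=–, R=–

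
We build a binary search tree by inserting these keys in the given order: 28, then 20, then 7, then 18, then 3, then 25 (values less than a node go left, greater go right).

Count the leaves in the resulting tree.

28: root
20: left child of 28 (depth 1)
7: left child of 20 (depth 2)
18: right child of 7 (depth 3)
3: left child of 7 (depth 3)
25: right child of 20 (depth 2)

Leaves: 3, 18, 25 — 3 in total.

3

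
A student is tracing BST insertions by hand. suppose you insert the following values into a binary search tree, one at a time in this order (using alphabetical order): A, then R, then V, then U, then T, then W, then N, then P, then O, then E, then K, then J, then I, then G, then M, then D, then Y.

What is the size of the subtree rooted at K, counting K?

A: root
R: right child of A (depth 1)
V: right child of R (depth 2)
U: left child of V (depth 3)
T: left child of U (depth 4)
W: right child of V (depth 3)
N: left child of R (depth 2)
P: right child of N (depth 3)
O: left child of P (depth 4)
E: left child of N (depth 3)
K: right child of E (depth 4)
J: left child of K (depth 5)
I: left child of J (depth 6)
G: left child of I (depth 7)
M: right child of K (depth 5)
D: left child of E (depth 4)
Y: right child of W (depth 4)

Subtree rooted at K contains: K, J, I, G, M — 5 nodes.

5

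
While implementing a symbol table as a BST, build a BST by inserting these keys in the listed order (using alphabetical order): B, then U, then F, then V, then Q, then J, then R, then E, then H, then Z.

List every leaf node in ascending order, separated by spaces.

E H R Z

Insert B: tree is empty, so B becomes the root.
Insert U: U > B → go right. Place as right child of B.
Insert F: F > B → go right; F < U → go left. Place as left child of U.
Insert V: V > B → go right; V > U → go right. Place as right child of U.
Insert Q: Q > B → go right; Q < U → go left; Q > F → go right. Place as right child of F.
Insert J: J > B → go right; J < U → go left; J > F → go right; J < Q → go left. Place as left child of Q.
Insert R: R > B → go right; R < U → go left; R > F → go right; R > Q → go right. Place as right child of Q.
Insert E: E > B → go right; E < U → go left; E < F → go left. Place as left child of F.
Insert H: H > B → go right; H < U → go left; H > F → go right; H < Q → go left; H < J → go left. Place as left child of J.
Insert Z: Z > B → go right; Z > U → go right; Z > V → go right. Place as right child of V.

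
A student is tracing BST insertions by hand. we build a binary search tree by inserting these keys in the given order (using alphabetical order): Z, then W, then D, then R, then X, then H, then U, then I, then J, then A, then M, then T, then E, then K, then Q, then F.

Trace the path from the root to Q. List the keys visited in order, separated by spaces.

Z: root
W: left child of Z (depth 1)
D: left child of W (depth 2)
R: right child of D (depth 3)
X: right child of W (depth 2)
H: left child of R (depth 4)
U: right child of R (depth 4)
I: right child of H (depth 5)
J: right child of I (depth 6)
A: left child of D (depth 3)
M: right child of J (depth 7)
T: left child of U (depth 5)
E: left child of H (depth 5)
K: left child of M (depth 8)
Q: right child of M (depth 8)
F: right child of E (depth 6)

Z W D R H I J M Q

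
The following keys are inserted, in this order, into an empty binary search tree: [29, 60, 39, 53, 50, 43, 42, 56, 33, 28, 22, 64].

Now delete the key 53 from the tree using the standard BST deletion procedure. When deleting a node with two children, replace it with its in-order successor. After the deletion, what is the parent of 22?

28

Resulting structure (node: left, right):
  29: L=28, R=60
  60: L=39, R=64
  39: L=33, R=53
  53: L=50, R=56
  50: L=43, R=–
  43: L=42, R=–
  42: L=–, R=–
  56: L=–, R=–
  33: L=–, R=–
  28: L=22, R=–
  22: L=–, R=–
  64: L=–, R=–

Delete 53 (two children — replace with in-order successor).
After deletion, 22's parent is 28.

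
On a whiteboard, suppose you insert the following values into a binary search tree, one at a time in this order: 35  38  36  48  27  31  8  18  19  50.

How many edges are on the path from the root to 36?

2

35: root
38: right child of 35 (depth 1)
36: left child of 38 (depth 2)
48: right child of 38 (depth 2)
27: left child of 35 (depth 1)
31: right child of 27 (depth 2)
8: left child of 27 (depth 2)
18: right child of 8 (depth 3)
19: right child of 18 (depth 4)
50: right child of 48 (depth 3)

Path to 36: 35 → 38 → 36, which is 2 edges.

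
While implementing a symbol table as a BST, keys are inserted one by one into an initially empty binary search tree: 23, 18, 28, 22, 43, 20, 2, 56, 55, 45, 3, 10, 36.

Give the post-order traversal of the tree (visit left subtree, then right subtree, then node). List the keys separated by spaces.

23: root
18: left child of 23 (depth 1)
28: right child of 23 (depth 1)
22: right child of 18 (depth 2)
43: right child of 28 (depth 2)
20: left child of 22 (depth 3)
2: left child of 18 (depth 2)
56: right child of 43 (depth 3)
55: left child of 56 (depth 4)
45: left child of 55 (depth 5)
3: right child of 2 (depth 3)
10: right child of 3 (depth 4)
36: left child of 43 (depth 3)

10 3 2 20 22 18 36 45 55 56 43 28 23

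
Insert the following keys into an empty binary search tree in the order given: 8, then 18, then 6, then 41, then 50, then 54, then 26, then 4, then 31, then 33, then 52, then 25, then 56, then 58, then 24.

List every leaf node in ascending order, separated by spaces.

8: root
18: right child of 8 (depth 1)
6: left child of 8 (depth 1)
41: right child of 18 (depth 2)
50: right child of 41 (depth 3)
54: right child of 50 (depth 4)
26: left child of 41 (depth 3)
4: left child of 6 (depth 2)
31: right child of 26 (depth 4)
33: right child of 31 (depth 5)
52: left child of 54 (depth 5)
25: left child of 26 (depth 4)
56: right child of 54 (depth 5)
58: right child of 56 (depth 6)
24: left child of 25 (depth 5)

4 24 33 52 58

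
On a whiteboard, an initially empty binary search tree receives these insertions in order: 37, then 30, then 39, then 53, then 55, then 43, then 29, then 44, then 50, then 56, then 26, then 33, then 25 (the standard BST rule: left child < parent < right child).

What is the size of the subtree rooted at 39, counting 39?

37: root
30: left child of 37 (depth 1)
39: right child of 37 (depth 1)
53: right child of 39 (depth 2)
55: right child of 53 (depth 3)
43: left child of 53 (depth 3)
29: left child of 30 (depth 2)
44: right child of 43 (depth 4)
50: right child of 44 (depth 5)
56: right child of 55 (depth 4)
26: left child of 29 (depth 3)
33: right child of 30 (depth 2)
25: left child of 26 (depth 4)

Subtree rooted at 39 contains: 39, 53, 43, 44, 50, 55, 56 — 7 nodes.

7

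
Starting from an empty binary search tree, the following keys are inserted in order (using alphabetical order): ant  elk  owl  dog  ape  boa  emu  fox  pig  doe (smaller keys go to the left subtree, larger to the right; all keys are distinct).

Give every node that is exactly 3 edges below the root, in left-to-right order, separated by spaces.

ape emu pig

Insert ant: tree is empty, so ant becomes the root.
Insert elk: elk > ant → go right. Place as right child of ant.
Insert owl: owl > ant → go right; owl > elk → go right. Place as right child of elk.
Insert dog: dog > ant → go right; dog < elk → go left. Place as left child of elk.
Insert ape: ape > ant → go right; ape < elk → go left; ape < dog → go left. Place as left child of dog.
Insert boa: boa > ant → go right; boa < elk → go left; boa < dog → go left; boa > ape → go right. Place as right child of ape.
Insert emu: emu > ant → go right; emu > elk → go right; emu < owl → go left. Place as left child of owl.
Insert fox: fox > ant → go right; fox > elk → go right; fox < owl → go left; fox > emu → go right. Place as right child of emu.
Insert pig: pig > ant → go right; pig > elk → go right; pig > owl → go right. Place as right child of owl.
Insert doe: doe > ant → go right; doe < elk → go left; doe < dog → go left; doe > ape → go right; doe > boa → go right. Place as right child of boa.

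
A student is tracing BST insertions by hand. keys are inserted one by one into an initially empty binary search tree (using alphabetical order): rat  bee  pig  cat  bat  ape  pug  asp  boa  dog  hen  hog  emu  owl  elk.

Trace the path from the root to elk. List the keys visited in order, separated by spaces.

rat: root
bee: left child of rat (depth 1)
pig: right child of bee (depth 2)
cat: left child of pig (depth 3)
bat: left child of bee (depth 2)
ape: left child of bat (depth 3)
pug: right child of pig (depth 3)
asp: right child of ape (depth 4)
boa: left child of cat (depth 4)
dog: right child of cat (depth 4)
hen: right child of dog (depth 5)
hog: right child of hen (depth 6)
emu: left child of hen (depth 6)
owl: right child of hog (depth 7)
elk: left child of emu (depth 7)

rat bee pig cat dog hen emu elk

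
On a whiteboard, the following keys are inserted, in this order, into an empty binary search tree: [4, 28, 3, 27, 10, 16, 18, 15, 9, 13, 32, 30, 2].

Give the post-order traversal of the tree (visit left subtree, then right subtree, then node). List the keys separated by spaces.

Insert 4: tree is empty, so 4 becomes the root.
Insert 28: 28 > 4 → go right. Place as right child of 4.
Insert 3: 3 < 4 → go left. Place as left child of 4.
Insert 27: 27 > 4 → go right; 27 < 28 → go left. Place as left child of 28.
Insert 10: 10 > 4 → go right; 10 < 28 → go left; 10 < 27 → go left. Place as left child of 27.
Insert 16: 16 > 4 → go right; 16 < 28 → go left; 16 < 27 → go left; 16 > 10 → go right. Place as right child of 10.
Insert 18: 18 > 4 → go right; 18 < 28 → go left; 18 < 27 → go left; 18 > 10 → go right; 18 > 16 → go right. Place as right child of 16.
Insert 15: 15 > 4 → go right; 15 < 28 → go left; 15 < 27 → go left; 15 > 10 → go right; 15 < 16 → go left. Place as left child of 16.
Insert 9: 9 > 4 → go right; 9 < 28 → go left; 9 < 27 → go left; 9 < 10 → go left. Place as left child of 10.
Insert 13: 13 > 4 → go right; 13 < 28 → go left; 13 < 27 → go left; 13 > 10 → go right; 13 < 16 → go left; 13 < 15 → go left. Place as left child of 15.
Insert 32: 32 > 4 → go right; 32 > 28 → go right. Place as right child of 28.
Insert 30: 30 > 4 → go right; 30 > 28 → go right; 30 < 32 → go left. Place as left child of 32.
Insert 2: 2 < 4 → go left; 2 < 3 → go left. Place as left child of 3.

2 3 9 13 15 18 16 10 27 30 32 28 4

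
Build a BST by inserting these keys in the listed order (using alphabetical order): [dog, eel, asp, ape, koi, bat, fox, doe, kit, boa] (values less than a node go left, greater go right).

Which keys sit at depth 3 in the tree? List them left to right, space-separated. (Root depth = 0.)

doe fox

dog: root
eel: right child of dog (depth 1)
asp: left child of dog (depth 1)
ape: left child of asp (depth 2)
koi: right child of eel (depth 2)
bat: right child of asp (depth 2)
fox: left child of koi (depth 3)
doe: right child of bat (depth 3)
kit: right child of fox (depth 4)
boa: left child of doe (depth 4)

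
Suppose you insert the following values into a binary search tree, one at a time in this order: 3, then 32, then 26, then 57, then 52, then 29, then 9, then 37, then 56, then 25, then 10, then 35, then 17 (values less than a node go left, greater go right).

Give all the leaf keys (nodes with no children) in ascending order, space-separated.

Insert 3: tree is empty, so 3 becomes the root.
Insert 32: 32 > 3 → go right. Place as right child of 3.
Insert 26: 26 > 3 → go right; 26 < 32 → go left. Place as left child of 32.
Insert 57: 57 > 3 → go right; 57 > 32 → go right. Place as right child of 32.
Insert 52: 52 > 3 → go right; 52 > 32 → go right; 52 < 57 → go left. Place as left child of 57.
Insert 29: 29 > 3 → go right; 29 < 32 → go left; 29 > 26 → go right. Place as right child of 26.
Insert 9: 9 > 3 → go right; 9 < 32 → go left; 9 < 26 → go left. Place as left child of 26.
Insert 37: 37 > 3 → go right; 37 > 32 → go right; 37 < 57 → go left; 37 < 52 → go left. Place as left child of 52.
Insert 56: 56 > 3 → go right; 56 > 32 → go right; 56 < 57 → go left; 56 > 52 → go right. Place as right child of 52.
Insert 25: 25 > 3 → go right; 25 < 32 → go left; 25 < 26 → go left; 25 > 9 → go right. Place as right child of 9.
Insert 10: 10 > 3 → go right; 10 < 32 → go left; 10 < 26 → go left; 10 > 9 → go right; 10 < 25 → go left. Place as left child of 25.
Insert 35: 35 > 3 → go right; 35 > 32 → go right; 35 < 57 → go left; 35 < 52 → go left; 35 < 37 → go left. Place as left child of 37.
Insert 17: 17 > 3 → go right; 17 < 32 → go left; 17 < 26 → go left; 17 > 9 → go right; 17 < 25 → go left; 17 > 10 → go right. Place as right child of 10.

17 29 35 56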